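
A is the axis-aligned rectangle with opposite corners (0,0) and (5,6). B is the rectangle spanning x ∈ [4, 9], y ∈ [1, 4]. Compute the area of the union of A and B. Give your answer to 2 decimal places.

By inclusion–exclusion:
Individual areas: |A| = 30, |B| = 15.
|A∩B|: x∈[4,5], y∈[1,4] → 1·3 = 3.
|A ∪ B| = 45 − 3 = 42.00.

42.00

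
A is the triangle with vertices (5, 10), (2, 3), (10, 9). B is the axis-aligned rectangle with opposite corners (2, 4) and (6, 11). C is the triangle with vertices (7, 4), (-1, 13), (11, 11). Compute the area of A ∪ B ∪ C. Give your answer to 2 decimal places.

59.97

By inclusion–exclusion:
Individual areas: |A| = 19, |B| = 28, |C| = 46.
|A∩B| = 10.9476.
|A∩C| = 13.6262.
|B∩C| = 14.5.
|A∩B∩C| = 6.0415.
|A ∪ B ∪ C| = 93 − 39.0739 + 6.0415 = 59.97.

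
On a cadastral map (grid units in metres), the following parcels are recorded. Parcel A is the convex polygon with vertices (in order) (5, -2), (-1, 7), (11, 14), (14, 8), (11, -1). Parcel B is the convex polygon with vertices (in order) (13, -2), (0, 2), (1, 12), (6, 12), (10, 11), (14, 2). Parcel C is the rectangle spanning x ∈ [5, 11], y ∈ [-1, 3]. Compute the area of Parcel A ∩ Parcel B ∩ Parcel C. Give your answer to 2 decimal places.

20.53

The intersection is the polygon with vertices (5,0.462), (5,3), (11,3), (11,-1), (9.75,-1).
By the shoelace formula its area is 20.53.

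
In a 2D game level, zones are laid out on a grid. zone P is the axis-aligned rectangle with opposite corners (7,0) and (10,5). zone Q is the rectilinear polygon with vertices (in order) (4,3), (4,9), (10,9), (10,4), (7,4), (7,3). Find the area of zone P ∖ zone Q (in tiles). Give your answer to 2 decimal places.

12.00

|zone P| = 15, |zone P∩zone Q| = 3.
|zone P ∖ zone Q| = |zone P| − |zone P∩zone Q| = 15 − 3 = 12.00.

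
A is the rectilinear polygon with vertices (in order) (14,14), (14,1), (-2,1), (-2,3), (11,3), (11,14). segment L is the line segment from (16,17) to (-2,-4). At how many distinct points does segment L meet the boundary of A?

The segment meets the boundary at (2.286,1), (4,3), (11,11.167), (13.429,14).

4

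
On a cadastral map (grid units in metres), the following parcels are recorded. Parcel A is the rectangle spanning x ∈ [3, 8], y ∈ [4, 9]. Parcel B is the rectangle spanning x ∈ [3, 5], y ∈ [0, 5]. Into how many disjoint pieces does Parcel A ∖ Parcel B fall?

1

Parcel A ∖ Parcel B is a single connected region.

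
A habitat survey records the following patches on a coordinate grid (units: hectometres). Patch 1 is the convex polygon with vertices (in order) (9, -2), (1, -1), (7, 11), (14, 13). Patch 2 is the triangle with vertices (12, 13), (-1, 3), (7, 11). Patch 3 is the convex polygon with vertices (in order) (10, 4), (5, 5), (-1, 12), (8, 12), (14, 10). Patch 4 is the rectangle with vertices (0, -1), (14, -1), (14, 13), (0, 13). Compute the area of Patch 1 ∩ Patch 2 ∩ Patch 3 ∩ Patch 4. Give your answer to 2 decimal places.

The intersection is the polygon with vertices (9.884,11.372), (5.5,8), (7,11), (9.154,11.615).
By the shoelace formula its area is 4.53.

4.53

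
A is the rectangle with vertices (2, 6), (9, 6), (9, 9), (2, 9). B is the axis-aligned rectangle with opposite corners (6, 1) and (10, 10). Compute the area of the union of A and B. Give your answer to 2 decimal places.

By inclusion–exclusion:
Individual areas: |A| = 21, |B| = 36.
|A∩B|: x∈[6,9], y∈[6,9] → 3·3 = 9.
|A ∪ B| = 57 − 9 = 48.00.

48.00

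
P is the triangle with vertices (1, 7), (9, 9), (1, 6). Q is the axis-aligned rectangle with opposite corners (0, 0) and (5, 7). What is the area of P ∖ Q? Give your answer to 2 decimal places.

|P| = 4, |P∩Q| = 1.3333.
|P ∖ Q| = |P| − |P∩Q| = 4 − 1.3333 = 2.67.

2.67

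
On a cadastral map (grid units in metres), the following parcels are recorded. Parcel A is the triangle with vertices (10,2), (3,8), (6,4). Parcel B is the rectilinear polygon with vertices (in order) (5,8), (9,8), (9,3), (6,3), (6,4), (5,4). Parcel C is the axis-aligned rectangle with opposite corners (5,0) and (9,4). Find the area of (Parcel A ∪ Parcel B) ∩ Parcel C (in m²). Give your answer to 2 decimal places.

|Parcel A ∪ Parcel B| = 20.369.
|(Parcel A ∪ Parcel B) ∩ Parcel C| = 3.24.

3.24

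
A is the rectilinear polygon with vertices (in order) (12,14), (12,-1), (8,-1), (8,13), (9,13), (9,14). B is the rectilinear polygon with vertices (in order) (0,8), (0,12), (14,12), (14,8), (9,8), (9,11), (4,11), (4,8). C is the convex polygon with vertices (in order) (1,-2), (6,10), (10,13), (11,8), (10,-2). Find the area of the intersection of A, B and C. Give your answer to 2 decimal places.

7.23

The intersection is the polygon with vertices (9,8), (9,11), (8,11), (8,11.5), (8.667,12), (10.2,12), (11,8).
By the shoelace formula its area is 7.23.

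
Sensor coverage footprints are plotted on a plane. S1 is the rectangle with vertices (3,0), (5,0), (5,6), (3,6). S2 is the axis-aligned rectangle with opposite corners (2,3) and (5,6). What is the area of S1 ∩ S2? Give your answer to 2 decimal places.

|S1∩S2|: x∈[3,5], y∈[3,6] → 2·3 = 6.

6.00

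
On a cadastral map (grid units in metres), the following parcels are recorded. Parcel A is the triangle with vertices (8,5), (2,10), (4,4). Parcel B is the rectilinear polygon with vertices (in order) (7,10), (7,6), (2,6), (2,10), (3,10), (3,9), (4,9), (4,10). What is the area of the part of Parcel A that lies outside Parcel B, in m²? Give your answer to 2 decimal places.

|Parcel A| = 13, |Parcel A∩Parcel B| = 6.9167.
|Parcel A ∖ Parcel B| = |Parcel A| − |Parcel A∩Parcel B| = 13 − 6.9167 = 6.08.

6.08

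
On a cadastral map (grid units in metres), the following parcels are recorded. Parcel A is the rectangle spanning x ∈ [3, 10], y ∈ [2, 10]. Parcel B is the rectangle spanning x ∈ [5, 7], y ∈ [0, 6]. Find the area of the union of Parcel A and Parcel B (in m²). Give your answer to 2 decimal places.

By inclusion–exclusion:
Individual areas: |Parcel A| = 56, |Parcel B| = 12.
|Parcel A∩Parcel B|: x∈[5,7], y∈[2,6] → 2·4 = 8.
|Parcel A ∪ Parcel B| = 68 − 8 = 60.00.

60.00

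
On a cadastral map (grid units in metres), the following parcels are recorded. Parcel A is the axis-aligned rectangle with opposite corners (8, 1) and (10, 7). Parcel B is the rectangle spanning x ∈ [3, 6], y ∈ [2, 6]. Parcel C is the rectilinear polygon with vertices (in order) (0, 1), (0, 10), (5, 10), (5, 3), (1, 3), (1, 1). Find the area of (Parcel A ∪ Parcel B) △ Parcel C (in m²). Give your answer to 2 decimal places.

49.00

|Parcel A ∪ Parcel B| = 24.
|(Parcel A ∪ Parcel B) ∩ Parcel C| = 6.
|(Parcel A ∪ Parcel B) △ Parcel C| = 24 + 37 − 12 = 49.00.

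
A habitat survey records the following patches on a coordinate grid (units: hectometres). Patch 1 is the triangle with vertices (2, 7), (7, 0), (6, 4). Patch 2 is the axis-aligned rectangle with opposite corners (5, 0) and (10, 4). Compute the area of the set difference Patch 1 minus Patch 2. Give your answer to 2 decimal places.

|Patch 1| = 6.5, |Patch 1∩Patch 2| = 3.2.
|Patch 1 ∖ Patch 2| = |Patch 1| − |Patch 1∩Patch 2| = 6.5 − 3.2 = 3.30.

3.30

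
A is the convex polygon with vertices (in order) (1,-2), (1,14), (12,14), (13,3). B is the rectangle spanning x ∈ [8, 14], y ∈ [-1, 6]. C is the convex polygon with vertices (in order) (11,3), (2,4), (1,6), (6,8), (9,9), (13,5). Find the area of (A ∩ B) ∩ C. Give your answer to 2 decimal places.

11.97

The region (A ∩ B) ∩ C is the polygon with vertices (8,6), (12,6), (12.8,5.2), (12.833,4.833), (11,3), (8,3.333).
By the shoelace formula its area is 11.97.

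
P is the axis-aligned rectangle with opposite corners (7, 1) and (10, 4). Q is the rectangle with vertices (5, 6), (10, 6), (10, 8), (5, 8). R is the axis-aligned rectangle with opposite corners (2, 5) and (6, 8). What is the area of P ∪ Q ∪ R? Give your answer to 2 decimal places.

29.00

By inclusion–exclusion:
Individual areas: |P| = 9, |Q| = 10, |R| = 12.
|P∩Q| = 0 (no overlap).
|P∩R| = 0 (no overlap).
|Q∩R|: x∈[5,6], y∈[6,8] → 1·2 = 2.
|P∩Q∩R| = 0.
|P ∪ Q ∪ R| = 31 − 2 + 0 = 29.00.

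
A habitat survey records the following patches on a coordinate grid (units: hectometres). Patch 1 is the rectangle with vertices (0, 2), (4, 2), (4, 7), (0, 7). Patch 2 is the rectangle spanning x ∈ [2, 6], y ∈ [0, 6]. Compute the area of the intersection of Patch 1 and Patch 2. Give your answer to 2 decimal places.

|Patch 1∩Patch 2|: x∈[2,4], y∈[2,6] → 2·4 = 8.

8.00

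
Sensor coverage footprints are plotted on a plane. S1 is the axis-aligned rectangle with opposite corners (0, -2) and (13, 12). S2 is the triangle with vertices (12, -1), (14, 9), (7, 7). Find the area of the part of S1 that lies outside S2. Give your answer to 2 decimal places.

151.36

|S1| = 182, |S1∩S2| = 30.6429.
|S1 ∖ S2| = |S1| − |S1∩S2| = 182 − 30.6429 = 151.36.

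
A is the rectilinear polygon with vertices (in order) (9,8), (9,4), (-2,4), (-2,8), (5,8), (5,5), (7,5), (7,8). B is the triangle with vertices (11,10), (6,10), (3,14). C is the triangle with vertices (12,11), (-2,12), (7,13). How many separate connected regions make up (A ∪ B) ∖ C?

3

(A ∪ B) ∖ C splits into 3 disjoint pieces (area 38, area 5.7193, area 0.9848).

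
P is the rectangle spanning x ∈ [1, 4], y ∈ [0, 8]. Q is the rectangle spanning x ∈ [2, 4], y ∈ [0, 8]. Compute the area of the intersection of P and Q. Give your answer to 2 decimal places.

|P∩Q|: x∈[2,4], y∈[0,8] → 2·8 = 16.

16.00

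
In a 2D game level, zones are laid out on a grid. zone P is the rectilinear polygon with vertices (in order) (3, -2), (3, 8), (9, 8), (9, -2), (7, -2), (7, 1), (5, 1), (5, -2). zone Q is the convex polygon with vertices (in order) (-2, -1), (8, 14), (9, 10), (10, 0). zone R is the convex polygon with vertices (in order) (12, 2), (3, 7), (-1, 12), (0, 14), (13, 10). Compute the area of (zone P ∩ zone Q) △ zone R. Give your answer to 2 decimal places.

|zone P ∩ zone Q| = 46.5833.
|(zone P ∩ zone Q) ∩ zone R| = 15.3108.
|(zone P ∩ zone Q) △ zone R| = 46.5833 + 84.5 − 30.6216 = 100.46.

100.46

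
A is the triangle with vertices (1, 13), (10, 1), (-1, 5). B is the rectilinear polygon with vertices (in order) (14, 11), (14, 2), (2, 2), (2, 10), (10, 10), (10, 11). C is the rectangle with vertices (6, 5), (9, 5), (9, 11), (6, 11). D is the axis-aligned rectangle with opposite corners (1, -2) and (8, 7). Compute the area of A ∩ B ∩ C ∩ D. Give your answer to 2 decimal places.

The intersection is the polygon with vertices (6,5), (6,6.333), (7,5).
By the shoelace formula its area is 0.67.

0.67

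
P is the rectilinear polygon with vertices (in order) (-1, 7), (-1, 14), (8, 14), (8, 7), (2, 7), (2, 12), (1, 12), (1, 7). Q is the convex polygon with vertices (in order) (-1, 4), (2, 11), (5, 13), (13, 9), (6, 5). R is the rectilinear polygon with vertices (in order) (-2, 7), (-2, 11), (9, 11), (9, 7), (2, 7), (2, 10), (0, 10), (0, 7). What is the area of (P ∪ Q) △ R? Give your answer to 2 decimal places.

64.23

|P ∪ Q| = 92.6548.
|(P ∪ Q) ∩ R| = 33.2143.
|(P ∪ Q) △ R| = 92.6548 + 38 − 66.4286 = 64.23.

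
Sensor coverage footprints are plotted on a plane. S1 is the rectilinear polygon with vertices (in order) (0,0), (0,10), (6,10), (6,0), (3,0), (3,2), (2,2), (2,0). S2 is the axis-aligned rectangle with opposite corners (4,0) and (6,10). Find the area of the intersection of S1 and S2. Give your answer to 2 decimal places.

20.00

The intersection is the polygon with vertices (6,10), (6,0), (4,0), (4,10).
By the shoelace formula its area is 20.00.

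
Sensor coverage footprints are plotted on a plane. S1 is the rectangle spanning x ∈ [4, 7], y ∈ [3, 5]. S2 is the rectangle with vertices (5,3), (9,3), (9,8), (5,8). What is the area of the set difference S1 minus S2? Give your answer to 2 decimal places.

|S1∩S2|: x∈[5,7], y∈[3,5] → 2·2 = 4.
|S1| = 6.
|S1 ∖ S2| = |S1| − |S1∩S2| = 6 − 4 = 2.00.

2.00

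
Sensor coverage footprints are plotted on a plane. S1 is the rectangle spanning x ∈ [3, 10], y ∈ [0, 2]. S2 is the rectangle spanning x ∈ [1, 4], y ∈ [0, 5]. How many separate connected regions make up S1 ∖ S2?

S1 ∖ S2 is a single connected region.

1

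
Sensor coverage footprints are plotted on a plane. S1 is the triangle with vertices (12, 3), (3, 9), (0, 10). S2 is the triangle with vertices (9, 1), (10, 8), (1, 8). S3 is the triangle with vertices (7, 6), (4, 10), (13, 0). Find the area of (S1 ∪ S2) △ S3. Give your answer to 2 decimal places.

|S1 ∪ S2| = 33.5801.
|(S1 ∪ S2) ∩ S3| = 1.98.
|(S1 ∪ S2) △ S3| = 33.5801 + 3 − 3.9599 = 32.62.

32.62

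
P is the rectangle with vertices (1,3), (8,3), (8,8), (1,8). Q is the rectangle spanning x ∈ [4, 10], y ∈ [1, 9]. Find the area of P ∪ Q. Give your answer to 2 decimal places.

By inclusion–exclusion:
Individual areas: |P| = 35, |Q| = 48.
|P∩Q|: x∈[4,8], y∈[3,8] → 4·5 = 20.
|P ∪ Q| = 83 − 20 = 63.00.

63.00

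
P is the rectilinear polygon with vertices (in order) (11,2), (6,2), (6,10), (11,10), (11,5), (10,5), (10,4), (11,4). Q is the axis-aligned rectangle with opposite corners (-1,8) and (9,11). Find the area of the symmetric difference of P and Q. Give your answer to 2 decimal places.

57.00

|P| = 39, |Q| = 30, |P∩Q| = 6.
|P △ Q| = |P| + |Q| − 2·|P∩Q| = 39 + 30 − 12 = 57.00.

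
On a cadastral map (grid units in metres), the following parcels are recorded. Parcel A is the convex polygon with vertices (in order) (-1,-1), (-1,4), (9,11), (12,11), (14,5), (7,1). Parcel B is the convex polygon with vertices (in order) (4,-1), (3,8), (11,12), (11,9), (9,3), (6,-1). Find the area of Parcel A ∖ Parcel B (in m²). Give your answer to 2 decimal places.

|Parcel A| = 103, |Parcel A∩Parcel B| = 54.3898.
|Parcel A ∖ Parcel B| = |Parcel A| − |Parcel A∩Parcel B| = 103 − 54.3898 = 48.61.

48.61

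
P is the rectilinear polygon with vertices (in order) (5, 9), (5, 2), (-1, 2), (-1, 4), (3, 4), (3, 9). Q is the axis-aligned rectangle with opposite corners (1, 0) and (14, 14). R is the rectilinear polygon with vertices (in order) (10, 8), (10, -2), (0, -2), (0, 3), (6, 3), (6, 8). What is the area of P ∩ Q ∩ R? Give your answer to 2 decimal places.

4.00

The intersection is the polygon with vertices (1,2), (1,3), (5,3), (5,2).
By the shoelace formula its area is 4.00.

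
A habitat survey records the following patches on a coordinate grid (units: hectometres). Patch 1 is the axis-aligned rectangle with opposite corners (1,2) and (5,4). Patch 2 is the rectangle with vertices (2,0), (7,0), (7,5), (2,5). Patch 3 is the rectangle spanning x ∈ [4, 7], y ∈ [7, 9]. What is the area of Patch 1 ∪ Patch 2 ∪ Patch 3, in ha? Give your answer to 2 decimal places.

By inclusion–exclusion:
Individual areas: |Patch 1| = 8, |Patch 2| = 25, |Patch 3| = 6.
|Patch 1∩Patch 2|: x∈[2,5], y∈[2,4] → 3·2 = 6.
|Patch 1∩Patch 3| = 0 (no overlap).
|Patch 2∩Patch 3| = 0 (no overlap).
|Patch 1∩Patch 2∩Patch 3| = 0.
|Patch 1 ∪ Patch 2 ∪ Patch 3| = 39 − 6 + 0 = 33.00.

33.00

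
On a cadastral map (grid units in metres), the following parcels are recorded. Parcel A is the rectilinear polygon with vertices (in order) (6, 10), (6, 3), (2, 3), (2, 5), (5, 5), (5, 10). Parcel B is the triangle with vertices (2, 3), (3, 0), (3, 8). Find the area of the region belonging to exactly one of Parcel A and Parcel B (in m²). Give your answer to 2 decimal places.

|Parcel A| = 13, |Parcel B| = 4, |Parcel A∩Parcel B| = 1.6.
|Parcel A △ Parcel B| = |Parcel A| + |Parcel B| − 2·|Parcel A∩Parcel B| = 13 + 4 − 3.2 = 13.80.

13.80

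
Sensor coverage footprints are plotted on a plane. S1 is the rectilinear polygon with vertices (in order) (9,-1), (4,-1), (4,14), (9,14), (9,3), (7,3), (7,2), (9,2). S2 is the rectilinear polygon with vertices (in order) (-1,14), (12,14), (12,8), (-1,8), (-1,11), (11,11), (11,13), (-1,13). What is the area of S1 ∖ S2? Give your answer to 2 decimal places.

|S1| = 73, |S1∩S2| = 20.
|S1 ∖ S2| = |S1| − |S1∩S2| = 73 − 20 = 53.00.

53.00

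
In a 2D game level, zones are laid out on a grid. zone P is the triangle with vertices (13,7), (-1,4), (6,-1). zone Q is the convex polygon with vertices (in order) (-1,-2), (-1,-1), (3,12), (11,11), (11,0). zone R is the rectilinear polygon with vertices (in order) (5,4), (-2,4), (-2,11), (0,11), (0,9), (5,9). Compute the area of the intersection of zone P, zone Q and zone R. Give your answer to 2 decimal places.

The intersection is the polygon with vertices (0.647,4.353), (5,5.286), (5,4), (0.538,4).
By the shoelace formula its area is 3.59.

3.59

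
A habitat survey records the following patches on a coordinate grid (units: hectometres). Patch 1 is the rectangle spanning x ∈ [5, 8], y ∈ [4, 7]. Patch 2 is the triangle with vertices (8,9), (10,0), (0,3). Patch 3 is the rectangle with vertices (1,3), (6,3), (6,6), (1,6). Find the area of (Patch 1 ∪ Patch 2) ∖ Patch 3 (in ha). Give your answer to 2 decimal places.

|Patch 1 ∪ Patch 2| = 42.0417.
|(Patch 1 ∪ Patch 2) ∩ Patch 3| = 11.625.
|(Patch 1 ∪ Patch 2) ∖ Patch 3| = 42.0417 − 11.625 = 30.42.

30.42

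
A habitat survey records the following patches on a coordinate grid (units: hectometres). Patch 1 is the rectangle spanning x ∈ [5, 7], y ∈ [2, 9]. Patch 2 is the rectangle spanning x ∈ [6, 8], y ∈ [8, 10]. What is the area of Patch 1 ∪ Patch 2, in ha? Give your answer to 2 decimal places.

17.00

By inclusion–exclusion:
Individual areas: |Patch 1| = 14, |Patch 2| = 4.
|Patch 1∩Patch 2|: x∈[6,7], y∈[8,9] → 1·1 = 1.
|Patch 1 ∪ Patch 2| = 18 − 1 = 17.00.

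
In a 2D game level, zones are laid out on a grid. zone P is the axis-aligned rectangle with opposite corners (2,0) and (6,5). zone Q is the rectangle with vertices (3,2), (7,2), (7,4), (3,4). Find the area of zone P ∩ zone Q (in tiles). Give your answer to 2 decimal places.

|zone P∩zone Q|: x∈[3,6], y∈[2,4] → 3·2 = 6.

6.00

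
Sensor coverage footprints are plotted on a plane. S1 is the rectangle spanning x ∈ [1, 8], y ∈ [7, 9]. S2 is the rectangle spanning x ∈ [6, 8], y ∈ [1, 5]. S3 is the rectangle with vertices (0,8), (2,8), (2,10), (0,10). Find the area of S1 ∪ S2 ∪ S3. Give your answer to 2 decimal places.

25.00

By inclusion–exclusion:
Individual areas: |S1| = 14, |S2| = 8, |S3| = 4.
|S1∩S2| = 0 (no overlap).
|S1∩S3|: x∈[1,2], y∈[8,9] → 1·1 = 1.
|S2∩S3| = 0 (no overlap).
|S1∩S2∩S3| = 0.
|S1 ∪ S2 ∪ S3| = 26 − 1 + 0 = 25.00.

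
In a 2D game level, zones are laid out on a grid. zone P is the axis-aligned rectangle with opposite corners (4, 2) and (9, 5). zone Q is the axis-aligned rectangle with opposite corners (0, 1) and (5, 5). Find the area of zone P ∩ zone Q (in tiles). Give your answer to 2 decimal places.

|zone P∩zone Q|: x∈[4,5], y∈[2,5] → 1·3 = 3.

3.00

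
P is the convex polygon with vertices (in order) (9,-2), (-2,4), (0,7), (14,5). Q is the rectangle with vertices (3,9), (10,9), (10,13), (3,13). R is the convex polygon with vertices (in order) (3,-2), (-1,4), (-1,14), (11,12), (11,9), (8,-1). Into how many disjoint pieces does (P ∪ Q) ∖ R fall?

3

(P ∪ Q) ∖ R splits into 3 disjoint pieces (area 20.1741, area 1.1786, area 2.0833).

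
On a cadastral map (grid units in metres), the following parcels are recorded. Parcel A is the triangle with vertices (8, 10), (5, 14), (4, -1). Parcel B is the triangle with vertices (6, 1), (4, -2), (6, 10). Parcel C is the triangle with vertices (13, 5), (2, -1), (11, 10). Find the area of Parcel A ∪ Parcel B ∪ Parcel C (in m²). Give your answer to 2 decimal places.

58.46

By inclusion–exclusion:
Individual areas: |Parcel A| = 24.5, |Parcel B| = 9, |Parcel C| = 33.5.
|Parcel A∩Parcel B| = 4.6538.
|Parcel A∩Parcel C| = 1.51.
|Parcel B∩Parcel C| = 3.2198.
|Parcel A∩Parcel B∩Parcel C| = 0.8448.
|Parcel A ∪ Parcel B ∪ Parcel C| = 67 − 9.3836 + 0.8448 = 58.46.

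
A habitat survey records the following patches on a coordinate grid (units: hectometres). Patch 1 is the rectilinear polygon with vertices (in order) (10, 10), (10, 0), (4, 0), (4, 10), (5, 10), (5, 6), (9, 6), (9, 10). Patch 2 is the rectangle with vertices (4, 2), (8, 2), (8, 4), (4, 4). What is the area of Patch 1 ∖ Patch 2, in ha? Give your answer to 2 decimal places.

36.00

|Patch 1| = 44, |Patch 1∩Patch 2| = 8.
|Patch 1 ∖ Patch 2| = |Patch 1| − |Patch 1∩Patch 2| = 44 − 8 = 36.00.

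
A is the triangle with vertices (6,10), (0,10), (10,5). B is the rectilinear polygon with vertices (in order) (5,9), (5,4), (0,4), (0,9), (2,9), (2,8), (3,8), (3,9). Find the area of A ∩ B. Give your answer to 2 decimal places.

2.00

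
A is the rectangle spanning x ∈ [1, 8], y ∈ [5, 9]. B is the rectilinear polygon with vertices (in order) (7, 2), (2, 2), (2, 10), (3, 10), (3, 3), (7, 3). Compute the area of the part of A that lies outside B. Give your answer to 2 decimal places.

|A| = 28, |A∩B| = 4.
|A ∖ B| = |A| − |A∩B| = 28 − 4 = 24.00.

24.00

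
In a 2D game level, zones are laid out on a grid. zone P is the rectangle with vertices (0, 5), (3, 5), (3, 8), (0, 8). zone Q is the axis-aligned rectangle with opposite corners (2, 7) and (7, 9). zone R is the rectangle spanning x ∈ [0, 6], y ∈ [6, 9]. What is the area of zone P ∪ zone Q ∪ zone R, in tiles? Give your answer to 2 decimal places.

23.00

By inclusion–exclusion:
Individual areas: |zone P| = 9, |zone Q| = 10, |zone R| = 18.
|zone P∩zone Q|: x∈[2,3], y∈[7,8] → 1·1 = 1.
|zone P∩zone R|: x∈[0,3], y∈[6,8] → 3·2 = 6.
|zone Q∩zone R|: x∈[2,6], y∈[7,9] → 4·2 = 8.
|zone P∩zone Q∩zone R| = 1.
|zone P ∪ zone Q ∪ zone R| = 37 − 15 + 1 = 23.00.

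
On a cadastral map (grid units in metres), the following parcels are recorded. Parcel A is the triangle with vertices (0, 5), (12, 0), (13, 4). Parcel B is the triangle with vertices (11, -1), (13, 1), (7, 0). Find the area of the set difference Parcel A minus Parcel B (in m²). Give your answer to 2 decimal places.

|Parcel A| = 26.5, |Parcel A∩Parcel B| = 0.6858.
|Parcel A ∖ Parcel B| = |Parcel A| − |Parcel A∩Parcel B| = 26.5 − 0.6858 = 25.81.

25.81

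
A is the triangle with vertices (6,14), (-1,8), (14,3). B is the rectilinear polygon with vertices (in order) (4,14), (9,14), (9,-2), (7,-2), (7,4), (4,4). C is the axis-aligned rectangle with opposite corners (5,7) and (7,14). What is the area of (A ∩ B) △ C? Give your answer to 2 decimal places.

|A ∩ B| = 34.5982.
|(A ∩ B) ∩ C| = 12.8839.
|(A ∩ B) △ C| = 34.5982 + 14 − 25.7679 = 22.83.

22.83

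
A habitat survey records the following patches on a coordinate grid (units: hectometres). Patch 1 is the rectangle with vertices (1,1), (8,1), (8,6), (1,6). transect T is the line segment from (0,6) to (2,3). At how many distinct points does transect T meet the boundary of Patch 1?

1

The segment meets the boundary at (1,4.5).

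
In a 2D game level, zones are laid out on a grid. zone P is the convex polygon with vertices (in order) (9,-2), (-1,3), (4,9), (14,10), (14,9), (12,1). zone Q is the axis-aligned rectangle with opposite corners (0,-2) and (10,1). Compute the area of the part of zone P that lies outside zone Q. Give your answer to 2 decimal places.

100.00

|zone P| = 111.5, |zone P∩zone Q| = 11.5.
|zone P ∖ zone Q| = |zone P| − |zone P∩zone Q| = 111.5 − 11.5 = 100.00.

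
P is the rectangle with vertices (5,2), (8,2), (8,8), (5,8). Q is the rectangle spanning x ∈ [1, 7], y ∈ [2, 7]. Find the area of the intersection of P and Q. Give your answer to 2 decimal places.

|P∩Q|: x∈[5,7], y∈[2,7] → 2·5 = 10.

10.00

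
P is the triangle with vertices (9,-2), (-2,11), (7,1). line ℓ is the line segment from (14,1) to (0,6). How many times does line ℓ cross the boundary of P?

The segment meets the boundary at (3.197,4.858), (3.684,4.684).

2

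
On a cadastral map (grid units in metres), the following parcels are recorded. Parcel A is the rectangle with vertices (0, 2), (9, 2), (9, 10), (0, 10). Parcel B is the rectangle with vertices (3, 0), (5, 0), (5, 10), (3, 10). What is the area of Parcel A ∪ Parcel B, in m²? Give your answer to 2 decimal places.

By inclusion–exclusion:
Individual areas: |Parcel A| = 72, |Parcel B| = 20.
|Parcel A∩Parcel B|: x∈[3,5], y∈[2,10] → 2·8 = 16.
|Parcel A ∪ Parcel B| = 92 − 16 = 76.00.

76.00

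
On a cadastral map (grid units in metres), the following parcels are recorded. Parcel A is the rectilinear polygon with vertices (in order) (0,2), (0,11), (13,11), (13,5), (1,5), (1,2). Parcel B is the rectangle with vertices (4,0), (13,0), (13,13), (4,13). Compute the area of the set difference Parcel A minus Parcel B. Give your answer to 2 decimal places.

|Parcel A| = 81, |Parcel A∩Parcel B| = 54.
|Parcel A ∖ Parcel B| = |Parcel A| − |Parcel A∩Parcel B| = 81 − 54 = 27.00.

27.00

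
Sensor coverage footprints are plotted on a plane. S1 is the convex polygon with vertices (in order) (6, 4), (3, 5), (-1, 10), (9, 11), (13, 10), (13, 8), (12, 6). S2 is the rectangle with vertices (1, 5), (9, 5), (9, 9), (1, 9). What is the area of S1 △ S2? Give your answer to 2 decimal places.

|S1| = 66.5, |S2| = 32, |S1∩S2| = 29.5.
|S1 △ S2| = |S1| + |S2| − 2·|S1∩S2| = 66.5 + 32 − 59 = 39.50.

39.50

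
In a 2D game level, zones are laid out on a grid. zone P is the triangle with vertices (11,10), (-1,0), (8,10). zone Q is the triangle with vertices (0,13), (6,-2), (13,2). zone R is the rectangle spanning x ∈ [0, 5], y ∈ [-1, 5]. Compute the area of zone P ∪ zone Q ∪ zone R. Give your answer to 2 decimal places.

By inclusion–exclusion:
Individual areas: |zone P| = 15, |zone Q| = 64.5, |zone R| = 30.
|zone P∩zone Q| = 5.3282.
|zone P∩zone R| = 3.6111.
|zone Q∩zone R| = 4.05.
|zone P∩zone Q∩zone R| = 0.9779.
|zone P ∪ zone Q ∪ zone R| = 109.5 − 12.9893 + 0.9779 = 97.49.

97.49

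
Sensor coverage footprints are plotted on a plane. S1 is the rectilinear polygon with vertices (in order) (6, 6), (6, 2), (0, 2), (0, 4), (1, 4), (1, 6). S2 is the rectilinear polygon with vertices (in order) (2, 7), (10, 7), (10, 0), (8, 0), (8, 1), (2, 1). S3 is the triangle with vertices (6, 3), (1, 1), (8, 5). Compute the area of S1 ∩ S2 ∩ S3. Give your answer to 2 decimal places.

The intersection is the polygon with vertices (2.75,2), (6,3.857), (6,3), (3.5,2).
By the shoelace formula its area is 1.77.

1.77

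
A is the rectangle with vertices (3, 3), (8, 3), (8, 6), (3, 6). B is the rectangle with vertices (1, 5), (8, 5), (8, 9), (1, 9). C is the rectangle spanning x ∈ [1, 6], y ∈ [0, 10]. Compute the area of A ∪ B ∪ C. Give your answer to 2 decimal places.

By inclusion–exclusion:
Individual areas: |A| = 15, |B| = 28, |C| = 50.
|A∩B|: x∈[3,8], y∈[5,6] → 5·1 = 5.
|A∩C|: x∈[3,6], y∈[3,6] → 3·3 = 9.
|B∩C|: x∈[1,6], y∈[5,9] → 5·4 = 20.
|A∩B∩C| = 3.
|A ∪ B ∪ C| = 93 − 34 + 3 = 62.00.

62.00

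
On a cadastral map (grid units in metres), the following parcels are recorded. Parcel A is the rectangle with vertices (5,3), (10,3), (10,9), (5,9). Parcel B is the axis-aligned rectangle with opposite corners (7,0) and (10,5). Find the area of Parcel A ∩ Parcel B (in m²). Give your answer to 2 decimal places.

6.00

|Parcel A∩Parcel B|: x∈[7,10], y∈[3,5] → 3·2 = 6.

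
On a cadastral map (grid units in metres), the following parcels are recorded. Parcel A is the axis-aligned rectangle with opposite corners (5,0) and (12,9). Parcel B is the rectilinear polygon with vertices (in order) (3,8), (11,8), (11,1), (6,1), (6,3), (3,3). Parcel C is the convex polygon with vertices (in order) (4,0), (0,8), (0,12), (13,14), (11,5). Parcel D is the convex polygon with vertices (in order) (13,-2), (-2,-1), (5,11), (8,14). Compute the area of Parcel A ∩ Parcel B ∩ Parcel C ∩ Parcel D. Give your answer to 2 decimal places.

26.95

The intersection is the polygon with vertices (6,1.429), (6,3), (5,3), (5,8), (9.875,8), (10.847,4.891).
By the shoelace formula its area is 26.95.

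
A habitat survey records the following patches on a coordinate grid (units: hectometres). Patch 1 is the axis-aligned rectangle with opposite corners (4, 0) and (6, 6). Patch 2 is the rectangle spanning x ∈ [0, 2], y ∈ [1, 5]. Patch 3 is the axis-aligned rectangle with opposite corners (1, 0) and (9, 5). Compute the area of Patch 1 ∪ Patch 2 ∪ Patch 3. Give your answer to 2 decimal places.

By inclusion–exclusion:
Individual areas: |Patch 1| = 12, |Patch 2| = 8, |Patch 3| = 40.
|Patch 1∩Patch 2| = 0 (no overlap).
|Patch 1∩Patch 3|: x∈[4,6], y∈[0,5] → 2·5 = 10.
|Patch 2∩Patch 3|: x∈[1,2], y∈[1,5] → 1·4 = 4.
|Patch 1∩Patch 2∩Patch 3| = 0.
|Patch 1 ∪ Patch 2 ∪ Patch 3| = 60 − 14 + 0 = 46.00.

46.00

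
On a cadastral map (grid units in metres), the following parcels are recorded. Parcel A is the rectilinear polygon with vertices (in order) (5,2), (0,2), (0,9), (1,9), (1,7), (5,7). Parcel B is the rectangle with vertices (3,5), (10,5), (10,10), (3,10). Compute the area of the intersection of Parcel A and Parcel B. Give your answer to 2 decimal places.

4.00

The intersection is the polygon with vertices (5,7), (5,5), (3,5), (3,7).
By the shoelace formula its area is 4.00.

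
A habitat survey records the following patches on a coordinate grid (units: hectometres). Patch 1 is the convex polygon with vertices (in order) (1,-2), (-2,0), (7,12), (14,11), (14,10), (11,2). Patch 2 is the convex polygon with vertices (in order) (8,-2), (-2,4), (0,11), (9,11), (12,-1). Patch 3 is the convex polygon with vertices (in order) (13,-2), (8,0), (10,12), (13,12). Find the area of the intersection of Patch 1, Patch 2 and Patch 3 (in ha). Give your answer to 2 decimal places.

The intersection is the polygon with vertices (11.15,2.4), (11,2), (8.143,0.857), (9.5,9).
By the shoelace formula its area is 11.68.

11.68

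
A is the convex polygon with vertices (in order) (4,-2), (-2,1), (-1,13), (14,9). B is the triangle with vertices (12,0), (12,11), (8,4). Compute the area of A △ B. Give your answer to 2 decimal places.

|A| = 140, |B| = 22, |A∩B| = 10.4571.
|A △ B| = |A| + |B| − 2·|A∩B| = 140 + 22 − 20.9143 = 141.09.

141.09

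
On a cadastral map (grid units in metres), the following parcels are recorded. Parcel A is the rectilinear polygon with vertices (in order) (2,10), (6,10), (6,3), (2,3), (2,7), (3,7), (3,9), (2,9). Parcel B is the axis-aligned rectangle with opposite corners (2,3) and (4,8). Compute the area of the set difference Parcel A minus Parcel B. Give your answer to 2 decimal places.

|Parcel A| = 26, |Parcel A∩Parcel B| = 9.
|Parcel A ∖ Parcel B| = |Parcel A| − |Parcel A∩Parcel B| = 26 − 9 = 17.00.

17.00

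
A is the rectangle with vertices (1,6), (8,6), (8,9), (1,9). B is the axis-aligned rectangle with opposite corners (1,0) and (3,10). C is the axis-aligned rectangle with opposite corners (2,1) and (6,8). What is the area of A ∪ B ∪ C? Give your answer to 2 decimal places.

By inclusion–exclusion:
Individual areas: |A| = 21, |B| = 20, |C| = 28.
|A∩B|: x∈[1,3], y∈[6,9] → 2·3 = 6.
|A∩C|: x∈[2,6], y∈[6,8] → 4·2 = 8.
|B∩C|: x∈[2,3], y∈[1,8] → 1·7 = 7.
|A∩B∩C| = 2.
|A ∪ B ∪ C| = 69 − 21 + 2 = 50.00.

50.00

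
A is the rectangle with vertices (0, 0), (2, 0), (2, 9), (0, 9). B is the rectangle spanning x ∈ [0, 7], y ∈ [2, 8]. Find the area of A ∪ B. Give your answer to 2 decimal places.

48.00

By inclusion–exclusion:
Individual areas: |A| = 18, |B| = 42.
|A∩B|: x∈[0,2], y∈[2,8] → 2·6 = 12.
|A ∪ B| = 60 − 12 = 48.00.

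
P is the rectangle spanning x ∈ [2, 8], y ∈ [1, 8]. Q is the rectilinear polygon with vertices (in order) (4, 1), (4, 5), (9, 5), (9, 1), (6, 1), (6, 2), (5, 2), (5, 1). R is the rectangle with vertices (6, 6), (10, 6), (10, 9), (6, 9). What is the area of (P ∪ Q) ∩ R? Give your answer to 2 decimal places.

The region (P ∪ Q) ∩ R is the polygon with vertices (8,8), (8,6), (6,6), (6,8).
By the shoelace formula its area is 4.00.

4.00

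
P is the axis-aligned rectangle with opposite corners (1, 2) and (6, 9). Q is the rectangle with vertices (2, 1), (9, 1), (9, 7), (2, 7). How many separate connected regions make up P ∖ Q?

1

P ∖ Q is a single connected region.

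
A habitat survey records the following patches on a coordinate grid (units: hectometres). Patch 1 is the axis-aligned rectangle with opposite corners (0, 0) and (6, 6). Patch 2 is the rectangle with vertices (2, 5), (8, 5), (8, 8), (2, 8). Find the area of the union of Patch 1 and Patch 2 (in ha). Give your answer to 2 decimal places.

50.00

By inclusion–exclusion:
Individual areas: |Patch 1| = 36, |Patch 2| = 18.
|Patch 1∩Patch 2|: x∈[2,6], y∈[5,6] → 4·1 = 4.
|Patch 1 ∪ Patch 2| = 54 − 4 = 50.00.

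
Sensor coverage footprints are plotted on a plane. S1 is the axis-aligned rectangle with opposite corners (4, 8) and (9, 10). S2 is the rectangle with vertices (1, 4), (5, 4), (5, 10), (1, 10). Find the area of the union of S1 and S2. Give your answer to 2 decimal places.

32.00

By inclusion–exclusion:
Individual areas: |S1| = 10, |S2| = 24.
|S1∩S2|: x∈[4,5], y∈[8,10] → 1·2 = 2.
|S1 ∪ S2| = 34 − 2 = 32.00.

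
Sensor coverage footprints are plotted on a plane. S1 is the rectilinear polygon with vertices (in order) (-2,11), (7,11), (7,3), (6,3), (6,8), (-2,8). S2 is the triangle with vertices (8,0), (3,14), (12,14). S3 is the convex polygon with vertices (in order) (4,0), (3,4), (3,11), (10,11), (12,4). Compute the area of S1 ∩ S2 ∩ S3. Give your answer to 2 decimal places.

The intersection is the polygon with vertices (7,3), (6.929,3), (6,5.6), (6,8), (5.143,8), (4.071,11), (7,11).
By the shoelace formula its area is 10.97.

10.97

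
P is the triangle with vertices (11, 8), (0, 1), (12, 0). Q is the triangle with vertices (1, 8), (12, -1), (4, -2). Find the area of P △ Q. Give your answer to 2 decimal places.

53.80

|P| = 47.5, |Q| = 41.5, |P∩Q| = 17.5999.
|P △ Q| = |P| + |Q| − 2·|P∩Q| = 47.5 + 41.5 − 35.1998 = 53.80.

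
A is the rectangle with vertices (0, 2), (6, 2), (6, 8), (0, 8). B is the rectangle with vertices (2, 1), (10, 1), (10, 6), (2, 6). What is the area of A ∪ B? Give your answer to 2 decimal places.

60.00

By inclusion–exclusion:
Individual areas: |A| = 36, |B| = 40.
|A∩B|: x∈[2,6], y∈[2,6] → 4·4 = 16.
|A ∪ B| = 76 − 16 = 60.00.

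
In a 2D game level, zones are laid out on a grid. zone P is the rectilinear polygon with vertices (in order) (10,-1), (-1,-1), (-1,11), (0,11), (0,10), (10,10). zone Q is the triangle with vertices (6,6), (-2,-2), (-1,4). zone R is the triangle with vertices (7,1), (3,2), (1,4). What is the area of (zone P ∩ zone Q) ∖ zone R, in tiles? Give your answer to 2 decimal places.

16.75

|zone P ∩ zone Q| = 17.5.
|(zone P ∩ zone Q) ∩ zone R| = 0.75.
|(zone P ∩ zone Q) ∖ zone R| = 17.5 − 0.75 = 16.75.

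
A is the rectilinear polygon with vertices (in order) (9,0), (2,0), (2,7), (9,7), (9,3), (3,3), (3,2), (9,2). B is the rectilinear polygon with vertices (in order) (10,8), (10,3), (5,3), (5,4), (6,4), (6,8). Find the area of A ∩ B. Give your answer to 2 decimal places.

13.00

The intersection is the polygon with vertices (9,7), (9,3), (5,3), (5,4), (6,4), (6,7).
By the shoelace formula its area is 13.00.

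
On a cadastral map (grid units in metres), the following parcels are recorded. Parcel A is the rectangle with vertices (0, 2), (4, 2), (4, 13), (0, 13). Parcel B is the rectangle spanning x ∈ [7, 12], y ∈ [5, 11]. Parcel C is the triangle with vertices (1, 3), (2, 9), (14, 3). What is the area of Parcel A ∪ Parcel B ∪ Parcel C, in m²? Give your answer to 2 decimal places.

96.75

By inclusion–exclusion:
Individual areas: |Parcel A| = 44, |Parcel B| = 30, |Parcel C| = 39.
|Parcel A∩Parcel B| = 0 (no overlap).
|Parcel A∩Parcel C| = 14.
|Parcel B∩Parcel C| = 2.25.
|Parcel A∩Parcel B∩Parcel C| = 0.
|Parcel A ∪ Parcel B ∪ Parcel C| = 113 − 16.25 + 0 = 96.75.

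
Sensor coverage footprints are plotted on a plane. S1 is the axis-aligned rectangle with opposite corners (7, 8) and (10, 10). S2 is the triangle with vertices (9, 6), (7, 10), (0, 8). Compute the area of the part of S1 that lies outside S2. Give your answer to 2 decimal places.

5.00

|S1| = 6, |S1∩S2| = 1.
|S1 ∖ S2| = |S1| − |S1∩S2| = 6 − 1 = 5.00.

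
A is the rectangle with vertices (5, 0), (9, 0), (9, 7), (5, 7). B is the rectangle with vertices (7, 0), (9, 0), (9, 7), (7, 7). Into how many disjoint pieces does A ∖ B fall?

1

A ∖ B is a single connected region.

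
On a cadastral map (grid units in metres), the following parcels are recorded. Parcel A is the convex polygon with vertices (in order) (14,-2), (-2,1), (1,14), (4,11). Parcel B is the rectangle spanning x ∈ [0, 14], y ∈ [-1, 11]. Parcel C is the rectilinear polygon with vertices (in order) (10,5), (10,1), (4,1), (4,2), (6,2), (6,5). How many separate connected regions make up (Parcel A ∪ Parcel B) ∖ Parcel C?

(Parcel A ∪ Parcel B) ∖ Parcel C is a single connected region.

1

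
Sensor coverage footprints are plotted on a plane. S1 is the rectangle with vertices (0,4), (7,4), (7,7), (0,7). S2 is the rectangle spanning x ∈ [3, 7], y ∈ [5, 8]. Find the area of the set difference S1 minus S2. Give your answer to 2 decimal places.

|S1∩S2|: x∈[3,7], y∈[5,7] → 4·2 = 8.
|S1| = 21.
|S1 ∖ S2| = |S1| − |S1∩S2| = 21 − 8 = 13.00.

13.00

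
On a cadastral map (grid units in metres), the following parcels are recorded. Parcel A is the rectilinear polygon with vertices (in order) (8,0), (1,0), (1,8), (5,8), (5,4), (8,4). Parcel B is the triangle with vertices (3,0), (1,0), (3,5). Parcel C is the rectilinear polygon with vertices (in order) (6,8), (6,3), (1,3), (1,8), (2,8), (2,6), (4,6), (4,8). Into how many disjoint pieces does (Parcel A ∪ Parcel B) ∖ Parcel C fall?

2

(Parcel A ∪ Parcel B) ∖ Parcel C splits into 2 disjoint pieces (area 23, area 4).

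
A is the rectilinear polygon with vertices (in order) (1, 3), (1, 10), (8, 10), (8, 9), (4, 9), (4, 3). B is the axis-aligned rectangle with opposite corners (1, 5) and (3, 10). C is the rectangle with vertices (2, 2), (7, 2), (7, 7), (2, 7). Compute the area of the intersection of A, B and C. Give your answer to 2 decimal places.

2.00

The intersection is the polygon with vertices (3,5), (2,5), (2,7), (3,7).
By the shoelace formula its area is 2.00.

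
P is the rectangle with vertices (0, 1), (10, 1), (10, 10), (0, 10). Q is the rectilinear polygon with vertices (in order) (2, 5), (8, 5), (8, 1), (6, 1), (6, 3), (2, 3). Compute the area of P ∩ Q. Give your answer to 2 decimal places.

The intersection is the polygon with vertices (6,1), (6,3), (2,3), (2,5), (8,5), (8,1).
By the shoelace formula its area is 16.00.

16.00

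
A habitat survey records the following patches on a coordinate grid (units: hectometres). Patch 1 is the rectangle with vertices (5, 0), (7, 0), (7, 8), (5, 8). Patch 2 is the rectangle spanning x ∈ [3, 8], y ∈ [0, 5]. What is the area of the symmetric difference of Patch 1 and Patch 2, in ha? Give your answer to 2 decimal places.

|Patch 1∩Patch 2|: x∈[5,7], y∈[0,5] → 2·5 = 10.
|Patch 1 △ Patch 2| = |Patch 1| + |Patch 2| − 2·|Patch 1∩Patch 2| = 16 + 25 − 20 = 21.00.

21.00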